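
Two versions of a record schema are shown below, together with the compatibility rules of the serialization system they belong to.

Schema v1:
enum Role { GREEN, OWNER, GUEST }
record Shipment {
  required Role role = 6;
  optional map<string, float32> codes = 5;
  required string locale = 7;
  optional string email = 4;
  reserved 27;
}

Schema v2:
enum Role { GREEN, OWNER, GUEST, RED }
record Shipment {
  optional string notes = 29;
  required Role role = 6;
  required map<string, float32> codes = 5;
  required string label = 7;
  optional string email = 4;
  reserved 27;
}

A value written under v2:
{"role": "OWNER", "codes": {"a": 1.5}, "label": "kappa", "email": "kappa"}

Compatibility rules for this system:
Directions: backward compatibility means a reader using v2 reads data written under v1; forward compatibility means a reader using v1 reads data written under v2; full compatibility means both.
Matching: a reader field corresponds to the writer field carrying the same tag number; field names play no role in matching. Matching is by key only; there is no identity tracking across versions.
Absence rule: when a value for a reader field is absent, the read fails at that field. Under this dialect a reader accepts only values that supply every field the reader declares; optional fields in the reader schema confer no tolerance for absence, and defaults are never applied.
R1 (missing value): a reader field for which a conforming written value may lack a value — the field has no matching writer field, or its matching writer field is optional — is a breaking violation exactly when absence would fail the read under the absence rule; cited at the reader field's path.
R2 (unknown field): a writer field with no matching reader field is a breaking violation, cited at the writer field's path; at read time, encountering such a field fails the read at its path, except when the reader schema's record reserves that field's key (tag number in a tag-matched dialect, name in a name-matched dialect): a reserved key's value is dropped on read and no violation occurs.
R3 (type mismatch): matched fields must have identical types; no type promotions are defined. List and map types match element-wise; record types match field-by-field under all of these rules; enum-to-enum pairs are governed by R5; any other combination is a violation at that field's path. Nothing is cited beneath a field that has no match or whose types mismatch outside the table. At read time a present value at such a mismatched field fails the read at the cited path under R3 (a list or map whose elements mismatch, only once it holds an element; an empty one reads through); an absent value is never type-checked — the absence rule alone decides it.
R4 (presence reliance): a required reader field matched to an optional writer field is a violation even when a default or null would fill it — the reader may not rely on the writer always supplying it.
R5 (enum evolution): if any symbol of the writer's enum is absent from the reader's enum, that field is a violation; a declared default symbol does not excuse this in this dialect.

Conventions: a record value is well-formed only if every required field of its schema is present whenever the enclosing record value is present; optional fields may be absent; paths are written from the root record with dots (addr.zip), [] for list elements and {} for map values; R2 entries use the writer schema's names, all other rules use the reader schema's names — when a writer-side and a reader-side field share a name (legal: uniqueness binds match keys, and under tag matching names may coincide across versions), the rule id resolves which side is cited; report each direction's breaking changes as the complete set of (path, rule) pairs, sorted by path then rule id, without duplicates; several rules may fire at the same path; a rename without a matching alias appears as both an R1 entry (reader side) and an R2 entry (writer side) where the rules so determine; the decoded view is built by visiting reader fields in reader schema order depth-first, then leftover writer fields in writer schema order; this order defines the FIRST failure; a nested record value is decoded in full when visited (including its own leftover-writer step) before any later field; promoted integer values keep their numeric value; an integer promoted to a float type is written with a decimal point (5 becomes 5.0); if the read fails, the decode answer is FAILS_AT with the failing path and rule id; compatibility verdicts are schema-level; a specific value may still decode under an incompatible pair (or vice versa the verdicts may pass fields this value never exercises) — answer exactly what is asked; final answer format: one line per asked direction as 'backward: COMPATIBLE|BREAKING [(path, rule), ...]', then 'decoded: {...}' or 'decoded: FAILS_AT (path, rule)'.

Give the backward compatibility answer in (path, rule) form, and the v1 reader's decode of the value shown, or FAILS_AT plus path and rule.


each type pair in Shipment: writer, then reader
backward on Shipment — v2 reading data written by v1:
  no writer field matches reader notes
  role: paired with writer role (Role -> Role; writer required)
  codes: paired with writer codes (map<string, float32> -> map<string, float32>; writer optional)
  label: paired with writer locale (string -> string; writer required)
  email: paired with writer email (string -> string; writer optional)
  breaking: (codes, R1)
  breaking: (codes, R4)
  breaking: (email, R1)
  breaking: (notes, R1)
  => 4 violation(s): backward is BREAKING for Shipment
decoding the Shipment value with the v1 reader:
  role := "OWNER"
  codes := {"a": 1.5}
  locale := "kappa" (from writer label)
  email := "kappa"
  => decoded: {"role": "OWNER", "codes": {"a": 1.5}, "locale": "kappa", "email": "kappa"}
diffs on Shipment not affecting the asked answer:
  enum Role (field role in record Shipment): symbol RED added -> matters only for Shipment's forward compatibility — outside the asked direction
  renamed field locale to label in record Shipment -> no rule fires on it in Shipment's dialect; the asked verdict holds

backward: BREAKING [(codes, R1), (codes, R4), (email, R1), (notes, R1)]; decoded: {"role": "OWNER", "codes": {"a": 1.5}, "locale": "kappa", "email": "kappa"}


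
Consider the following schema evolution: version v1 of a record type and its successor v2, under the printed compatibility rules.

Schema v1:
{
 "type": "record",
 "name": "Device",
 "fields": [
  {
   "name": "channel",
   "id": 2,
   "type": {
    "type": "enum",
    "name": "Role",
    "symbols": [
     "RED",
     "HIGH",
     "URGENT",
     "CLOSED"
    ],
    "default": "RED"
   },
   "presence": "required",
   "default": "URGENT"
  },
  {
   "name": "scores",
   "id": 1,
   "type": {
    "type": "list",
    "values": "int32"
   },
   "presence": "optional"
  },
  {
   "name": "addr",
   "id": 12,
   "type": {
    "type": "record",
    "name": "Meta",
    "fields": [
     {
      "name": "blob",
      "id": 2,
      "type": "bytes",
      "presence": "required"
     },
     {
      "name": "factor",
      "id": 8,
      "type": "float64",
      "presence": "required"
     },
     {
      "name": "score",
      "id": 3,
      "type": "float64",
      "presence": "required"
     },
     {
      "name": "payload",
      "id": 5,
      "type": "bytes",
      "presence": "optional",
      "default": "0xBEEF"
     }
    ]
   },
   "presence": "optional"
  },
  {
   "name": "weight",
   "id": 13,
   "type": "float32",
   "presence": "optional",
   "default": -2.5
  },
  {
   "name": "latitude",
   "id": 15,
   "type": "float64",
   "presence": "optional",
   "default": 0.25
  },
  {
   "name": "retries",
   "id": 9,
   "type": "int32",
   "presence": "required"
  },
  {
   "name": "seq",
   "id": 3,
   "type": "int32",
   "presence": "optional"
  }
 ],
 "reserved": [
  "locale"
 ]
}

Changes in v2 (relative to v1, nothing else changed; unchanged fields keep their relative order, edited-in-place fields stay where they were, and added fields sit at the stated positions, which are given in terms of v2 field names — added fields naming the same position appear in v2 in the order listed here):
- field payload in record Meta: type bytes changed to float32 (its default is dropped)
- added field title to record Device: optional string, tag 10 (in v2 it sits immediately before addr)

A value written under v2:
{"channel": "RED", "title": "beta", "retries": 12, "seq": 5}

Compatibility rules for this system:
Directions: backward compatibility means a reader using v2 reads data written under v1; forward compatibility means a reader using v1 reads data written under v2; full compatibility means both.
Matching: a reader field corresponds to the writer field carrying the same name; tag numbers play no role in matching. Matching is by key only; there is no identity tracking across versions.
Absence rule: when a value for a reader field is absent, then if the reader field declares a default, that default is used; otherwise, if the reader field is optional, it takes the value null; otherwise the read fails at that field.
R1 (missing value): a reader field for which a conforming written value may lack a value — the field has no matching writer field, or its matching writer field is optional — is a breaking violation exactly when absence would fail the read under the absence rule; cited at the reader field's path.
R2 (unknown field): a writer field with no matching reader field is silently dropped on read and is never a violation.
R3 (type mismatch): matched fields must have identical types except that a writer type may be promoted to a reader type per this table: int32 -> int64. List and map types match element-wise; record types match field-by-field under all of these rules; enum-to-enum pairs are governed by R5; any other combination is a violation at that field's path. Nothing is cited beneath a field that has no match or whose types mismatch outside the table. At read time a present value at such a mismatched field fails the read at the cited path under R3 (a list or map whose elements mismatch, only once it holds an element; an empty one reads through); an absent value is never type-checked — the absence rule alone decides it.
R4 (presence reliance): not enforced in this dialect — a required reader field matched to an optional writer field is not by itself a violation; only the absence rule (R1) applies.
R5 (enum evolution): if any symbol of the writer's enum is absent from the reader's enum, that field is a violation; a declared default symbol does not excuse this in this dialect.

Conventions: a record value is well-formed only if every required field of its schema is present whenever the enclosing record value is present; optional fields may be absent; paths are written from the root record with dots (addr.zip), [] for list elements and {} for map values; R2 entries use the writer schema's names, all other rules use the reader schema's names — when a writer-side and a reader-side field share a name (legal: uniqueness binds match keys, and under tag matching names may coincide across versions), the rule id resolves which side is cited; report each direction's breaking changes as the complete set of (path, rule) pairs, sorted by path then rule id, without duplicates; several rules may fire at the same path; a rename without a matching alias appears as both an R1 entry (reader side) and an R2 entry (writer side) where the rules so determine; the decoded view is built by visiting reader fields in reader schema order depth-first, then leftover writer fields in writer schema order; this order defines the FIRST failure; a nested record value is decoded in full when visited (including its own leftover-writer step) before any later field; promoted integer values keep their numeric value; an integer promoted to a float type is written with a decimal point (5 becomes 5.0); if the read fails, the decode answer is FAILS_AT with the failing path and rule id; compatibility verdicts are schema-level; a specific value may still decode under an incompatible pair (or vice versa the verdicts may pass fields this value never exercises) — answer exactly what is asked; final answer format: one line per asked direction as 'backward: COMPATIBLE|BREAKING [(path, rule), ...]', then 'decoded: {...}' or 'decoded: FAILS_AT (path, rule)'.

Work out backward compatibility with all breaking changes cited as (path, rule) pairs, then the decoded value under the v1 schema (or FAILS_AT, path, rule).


backward: BREAKING [(addr.payload, R3)]; decoded: {"channel": "RED", "scores": null, "addr": null, "weight": -2.5, "latitude": 0.25, "retries": 12, "seq": 5}

each type pair in Device: writer, then reader
backward analysis of Device with v2 as reader and v1 as writer:
  Role -> Role, writer required: channel aligns to channel
  list<int32> -> list<int32>, writer optional: scores aligns to scores
  title: no writer match
  Meta -> Meta, writer optional: addr aligns to addr
  float32 -> float32, writer optional: weight aligns to weight
  float64 -> float64, writer optional: latitude aligns to latitude
  int32 -> int32, writer required: retries aligns to retries
  int32 -> int32, writer optional: seq aligns to seq
  bytes -> bytes, writer required: addr.blob aligns to addr.blob
  float64 -> float64, writer required: addr.factor aligns to addr.factor
  float64 -> float64, writer required: addr.score aligns to addr.score
  bytes -> float32, writer optional: addr.payload aligns to addr.payload
  violation R3 at addr.payload
  => backward: BREAKING (1)
decode (reader v1):
  channel := "RED"
  scores := null (not supplied -> null)
  addr := null (not supplied -> null)
  weight := -2.5 (no value, default fills)
  latitude := 0.25 (no value, default fills)
  retries := 12
  seq := 5
  writer title: unmatched, discarded
  => decoded: {"channel": "RED", "scores": null, "addr": null, "weight": -2.5, "latitude": 0.25, "retries": 12, "seq": 5}
the rest of the Device diff is inert for this question:
  added field title to record Device: optional string, tag 10 (in v2 it sits immediately before addr) -> triggers nothing under Device's printed rules — same verdict


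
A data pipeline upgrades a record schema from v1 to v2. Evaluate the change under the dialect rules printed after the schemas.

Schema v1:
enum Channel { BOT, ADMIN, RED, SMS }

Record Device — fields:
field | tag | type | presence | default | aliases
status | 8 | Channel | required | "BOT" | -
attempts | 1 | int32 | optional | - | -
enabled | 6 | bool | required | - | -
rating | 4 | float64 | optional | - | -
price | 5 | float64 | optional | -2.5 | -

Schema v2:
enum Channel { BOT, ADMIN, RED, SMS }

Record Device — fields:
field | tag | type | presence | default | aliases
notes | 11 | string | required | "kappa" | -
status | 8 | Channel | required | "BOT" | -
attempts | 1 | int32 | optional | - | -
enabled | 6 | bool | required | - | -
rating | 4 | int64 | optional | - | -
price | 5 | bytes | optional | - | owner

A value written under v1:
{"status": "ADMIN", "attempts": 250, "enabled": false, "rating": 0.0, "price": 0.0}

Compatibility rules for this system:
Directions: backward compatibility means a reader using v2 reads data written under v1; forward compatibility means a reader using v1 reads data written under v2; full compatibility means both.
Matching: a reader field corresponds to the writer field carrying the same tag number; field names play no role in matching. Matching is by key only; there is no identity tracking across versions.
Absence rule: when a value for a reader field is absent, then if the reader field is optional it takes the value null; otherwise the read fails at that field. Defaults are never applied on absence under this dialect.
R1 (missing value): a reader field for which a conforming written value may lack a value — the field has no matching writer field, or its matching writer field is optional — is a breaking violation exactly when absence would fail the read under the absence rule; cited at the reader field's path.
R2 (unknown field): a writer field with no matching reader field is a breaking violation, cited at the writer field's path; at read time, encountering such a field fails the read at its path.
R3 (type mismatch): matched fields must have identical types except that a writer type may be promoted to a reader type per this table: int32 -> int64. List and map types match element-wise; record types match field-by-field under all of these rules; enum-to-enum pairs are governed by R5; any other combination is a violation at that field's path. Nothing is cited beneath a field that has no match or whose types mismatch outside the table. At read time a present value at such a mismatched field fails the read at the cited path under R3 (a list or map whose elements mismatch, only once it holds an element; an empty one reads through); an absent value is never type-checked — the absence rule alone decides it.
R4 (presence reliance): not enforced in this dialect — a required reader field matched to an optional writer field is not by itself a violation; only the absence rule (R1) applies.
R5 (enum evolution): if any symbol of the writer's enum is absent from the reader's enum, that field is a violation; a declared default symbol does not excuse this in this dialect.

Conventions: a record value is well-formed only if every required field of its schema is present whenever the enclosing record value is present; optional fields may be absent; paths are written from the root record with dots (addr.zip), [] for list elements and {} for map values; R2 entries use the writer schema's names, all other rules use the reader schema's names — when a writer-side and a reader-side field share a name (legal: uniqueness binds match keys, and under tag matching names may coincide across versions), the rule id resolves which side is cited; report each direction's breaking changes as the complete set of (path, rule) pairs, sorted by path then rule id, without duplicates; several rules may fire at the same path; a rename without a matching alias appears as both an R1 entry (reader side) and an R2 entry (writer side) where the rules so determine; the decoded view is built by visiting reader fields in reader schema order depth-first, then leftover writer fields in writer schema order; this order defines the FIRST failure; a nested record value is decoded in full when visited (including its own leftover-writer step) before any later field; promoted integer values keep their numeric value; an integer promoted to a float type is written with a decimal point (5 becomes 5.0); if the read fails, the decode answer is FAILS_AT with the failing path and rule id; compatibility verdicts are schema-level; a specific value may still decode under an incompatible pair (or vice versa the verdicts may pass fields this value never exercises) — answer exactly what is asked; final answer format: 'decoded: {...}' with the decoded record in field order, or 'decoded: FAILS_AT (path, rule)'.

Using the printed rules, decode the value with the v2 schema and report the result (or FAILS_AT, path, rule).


decoded: FAILS_AT (notes, R1)

arrows below run writer -> reader for Device
decode walk for Device under reader schema v2:
  read fails at notes under R1 (no fill)
  => FAILS_AT (notes, R1)
remaining Device differences; none change what is asked:
  field rating in record Device: type float64 changed to int64 -> changes Device's schema-level verdicts only — the decode of this value is the same
  field price in record Device: type float64 changed to bytes (its default is dropped) -> changes Device's schema-level verdicts only — the decode of this value is the same


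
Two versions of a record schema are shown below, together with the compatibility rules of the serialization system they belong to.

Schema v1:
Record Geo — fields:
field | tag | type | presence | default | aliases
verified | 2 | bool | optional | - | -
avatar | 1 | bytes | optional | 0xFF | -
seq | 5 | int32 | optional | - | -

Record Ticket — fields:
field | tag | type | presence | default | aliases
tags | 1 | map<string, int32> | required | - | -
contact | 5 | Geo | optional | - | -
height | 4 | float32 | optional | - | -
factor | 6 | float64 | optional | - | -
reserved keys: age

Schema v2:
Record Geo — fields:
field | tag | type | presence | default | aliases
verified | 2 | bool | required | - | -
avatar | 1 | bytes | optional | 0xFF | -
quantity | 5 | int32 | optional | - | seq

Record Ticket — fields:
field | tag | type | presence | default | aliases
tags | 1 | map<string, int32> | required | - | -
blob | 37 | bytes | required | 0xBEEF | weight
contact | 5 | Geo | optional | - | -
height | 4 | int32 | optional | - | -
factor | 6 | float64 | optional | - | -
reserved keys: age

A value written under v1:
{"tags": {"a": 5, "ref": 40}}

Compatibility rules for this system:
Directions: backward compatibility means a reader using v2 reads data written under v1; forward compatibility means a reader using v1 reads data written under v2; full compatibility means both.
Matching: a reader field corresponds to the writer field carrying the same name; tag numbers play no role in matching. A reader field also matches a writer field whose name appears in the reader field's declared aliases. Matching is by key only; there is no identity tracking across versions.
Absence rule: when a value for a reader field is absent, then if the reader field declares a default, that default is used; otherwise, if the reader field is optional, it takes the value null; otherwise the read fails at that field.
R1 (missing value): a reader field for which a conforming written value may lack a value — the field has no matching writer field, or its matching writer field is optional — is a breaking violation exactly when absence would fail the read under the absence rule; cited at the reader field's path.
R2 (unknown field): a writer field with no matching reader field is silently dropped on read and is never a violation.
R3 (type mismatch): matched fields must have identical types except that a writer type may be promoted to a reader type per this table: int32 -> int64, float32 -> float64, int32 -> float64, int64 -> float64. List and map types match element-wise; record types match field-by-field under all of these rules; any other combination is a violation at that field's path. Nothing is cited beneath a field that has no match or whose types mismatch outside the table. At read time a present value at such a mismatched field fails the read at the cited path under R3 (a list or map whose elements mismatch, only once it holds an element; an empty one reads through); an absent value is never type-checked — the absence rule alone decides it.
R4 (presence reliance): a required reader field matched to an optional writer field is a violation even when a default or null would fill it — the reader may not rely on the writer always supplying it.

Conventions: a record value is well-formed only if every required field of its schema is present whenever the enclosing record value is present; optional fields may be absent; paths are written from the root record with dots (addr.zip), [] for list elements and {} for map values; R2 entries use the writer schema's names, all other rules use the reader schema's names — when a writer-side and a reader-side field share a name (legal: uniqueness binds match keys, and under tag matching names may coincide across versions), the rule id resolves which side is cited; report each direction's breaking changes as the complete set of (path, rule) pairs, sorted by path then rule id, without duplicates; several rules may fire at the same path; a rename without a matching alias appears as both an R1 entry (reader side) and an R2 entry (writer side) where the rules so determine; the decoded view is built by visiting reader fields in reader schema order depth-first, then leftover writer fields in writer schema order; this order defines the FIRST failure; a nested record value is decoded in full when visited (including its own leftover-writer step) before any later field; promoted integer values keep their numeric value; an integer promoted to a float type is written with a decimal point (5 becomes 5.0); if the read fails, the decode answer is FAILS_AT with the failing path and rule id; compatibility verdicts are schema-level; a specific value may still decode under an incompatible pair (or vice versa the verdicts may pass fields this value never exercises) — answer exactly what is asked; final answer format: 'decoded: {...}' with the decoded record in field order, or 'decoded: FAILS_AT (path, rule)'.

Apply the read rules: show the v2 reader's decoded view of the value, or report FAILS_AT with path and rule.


the writer's type comes first in each Ticket pair
migrating the Ticket value to v2:
  tags := {"a": 5, "ref": 40}
  blob := 0xBEEF (no value, default fills)
  contact := null (not supplied -> null)
  height := null (not supplied -> null)
  factor := null (not supplied -> null)
  => decoded: {"tags": {"a": 5, "ref": 40}, "blob": 0xBEEF, "contact": null, "height": null, "factor": null}
the rest of the Ticket diff is inert for this question:
  renamed field seq to quantity in record Geo (alias seq declared on the renamed field) -> no rule fires on it and the decoded Ticket view is identical with or without it
  field verified in record Geo: optional changed to required -> shifts the Ticket verdicts, not this decode
  field height in record Ticket: type float32 changed to int32 -> shifts the Ticket verdicts, not this decode

decoded: {"tags": {"a": 5, "ref": 40}, "blob": 0xBEEF, "contact": null, "height": null, "factor": null}


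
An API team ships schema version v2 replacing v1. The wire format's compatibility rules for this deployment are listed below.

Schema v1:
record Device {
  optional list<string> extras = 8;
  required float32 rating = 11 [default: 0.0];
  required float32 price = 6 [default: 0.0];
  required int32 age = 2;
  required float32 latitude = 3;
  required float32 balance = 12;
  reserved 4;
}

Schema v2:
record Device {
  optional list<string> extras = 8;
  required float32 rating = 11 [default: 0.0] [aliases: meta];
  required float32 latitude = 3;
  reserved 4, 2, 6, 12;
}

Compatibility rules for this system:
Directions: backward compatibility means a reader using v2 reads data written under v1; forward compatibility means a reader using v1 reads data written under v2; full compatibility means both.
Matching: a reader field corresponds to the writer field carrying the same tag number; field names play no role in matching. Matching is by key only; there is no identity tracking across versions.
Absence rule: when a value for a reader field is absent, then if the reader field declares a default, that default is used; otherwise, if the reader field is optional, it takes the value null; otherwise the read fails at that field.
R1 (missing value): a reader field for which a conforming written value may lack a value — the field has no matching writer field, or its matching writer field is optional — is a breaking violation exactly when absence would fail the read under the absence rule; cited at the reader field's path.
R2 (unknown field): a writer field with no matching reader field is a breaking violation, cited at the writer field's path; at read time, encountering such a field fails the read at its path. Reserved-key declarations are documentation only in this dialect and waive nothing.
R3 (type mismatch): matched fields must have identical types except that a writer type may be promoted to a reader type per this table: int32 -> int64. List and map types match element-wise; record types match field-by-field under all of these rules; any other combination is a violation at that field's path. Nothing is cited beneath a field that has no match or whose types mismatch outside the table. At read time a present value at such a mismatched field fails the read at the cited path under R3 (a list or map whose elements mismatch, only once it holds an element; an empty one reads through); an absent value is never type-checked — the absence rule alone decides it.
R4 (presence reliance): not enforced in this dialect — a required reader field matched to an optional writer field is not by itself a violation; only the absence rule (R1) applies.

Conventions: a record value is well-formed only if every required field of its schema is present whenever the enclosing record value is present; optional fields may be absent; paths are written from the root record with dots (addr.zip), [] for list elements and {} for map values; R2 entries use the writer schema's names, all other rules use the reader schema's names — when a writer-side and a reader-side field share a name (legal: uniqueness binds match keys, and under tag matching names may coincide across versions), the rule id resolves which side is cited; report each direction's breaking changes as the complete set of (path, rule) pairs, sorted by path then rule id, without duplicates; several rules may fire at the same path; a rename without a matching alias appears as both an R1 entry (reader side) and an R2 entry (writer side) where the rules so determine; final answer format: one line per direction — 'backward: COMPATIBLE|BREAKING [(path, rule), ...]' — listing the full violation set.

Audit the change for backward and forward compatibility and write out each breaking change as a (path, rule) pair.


backward: BREAKING [(age, R2), (balance, R2), (price, R2)]; forward: BREAKING [(age, R1), (balance, R1)]

in Device below, arrows point writer -> reader
backward analysis of Device with v2 as reader and v1 as writer:
  extras: list<string> -> list<string>, writer optional; from extras
  rating: float32 -> float32, writer required; from rating
  latitude: float32 -> float32, writer required; from latitude
  price (writer side), unknown to reader
  age (writer side), unknown to reader
  balance (writer side), unknown to reader
  rule R2 violated at age
  rule R2 violated at balance
  rule R2 violated at price
  => 3 violation(s): backward is BREAKING for Device
forward analysis of Device with v1 as reader and v2 as writer:
  extras: list<string> -> list<string>, writer optional; from extras
  rating: float32 -> float32, writer required; from rating
  price: no writer match
  age: no writer match
  latitude: float32 -> float32, writer required; from latitude
  balance: no writer match
  rule R1 violated at age
  rule R1 violated at balance
  => 2 violation(s): forward is BREAKING for Device


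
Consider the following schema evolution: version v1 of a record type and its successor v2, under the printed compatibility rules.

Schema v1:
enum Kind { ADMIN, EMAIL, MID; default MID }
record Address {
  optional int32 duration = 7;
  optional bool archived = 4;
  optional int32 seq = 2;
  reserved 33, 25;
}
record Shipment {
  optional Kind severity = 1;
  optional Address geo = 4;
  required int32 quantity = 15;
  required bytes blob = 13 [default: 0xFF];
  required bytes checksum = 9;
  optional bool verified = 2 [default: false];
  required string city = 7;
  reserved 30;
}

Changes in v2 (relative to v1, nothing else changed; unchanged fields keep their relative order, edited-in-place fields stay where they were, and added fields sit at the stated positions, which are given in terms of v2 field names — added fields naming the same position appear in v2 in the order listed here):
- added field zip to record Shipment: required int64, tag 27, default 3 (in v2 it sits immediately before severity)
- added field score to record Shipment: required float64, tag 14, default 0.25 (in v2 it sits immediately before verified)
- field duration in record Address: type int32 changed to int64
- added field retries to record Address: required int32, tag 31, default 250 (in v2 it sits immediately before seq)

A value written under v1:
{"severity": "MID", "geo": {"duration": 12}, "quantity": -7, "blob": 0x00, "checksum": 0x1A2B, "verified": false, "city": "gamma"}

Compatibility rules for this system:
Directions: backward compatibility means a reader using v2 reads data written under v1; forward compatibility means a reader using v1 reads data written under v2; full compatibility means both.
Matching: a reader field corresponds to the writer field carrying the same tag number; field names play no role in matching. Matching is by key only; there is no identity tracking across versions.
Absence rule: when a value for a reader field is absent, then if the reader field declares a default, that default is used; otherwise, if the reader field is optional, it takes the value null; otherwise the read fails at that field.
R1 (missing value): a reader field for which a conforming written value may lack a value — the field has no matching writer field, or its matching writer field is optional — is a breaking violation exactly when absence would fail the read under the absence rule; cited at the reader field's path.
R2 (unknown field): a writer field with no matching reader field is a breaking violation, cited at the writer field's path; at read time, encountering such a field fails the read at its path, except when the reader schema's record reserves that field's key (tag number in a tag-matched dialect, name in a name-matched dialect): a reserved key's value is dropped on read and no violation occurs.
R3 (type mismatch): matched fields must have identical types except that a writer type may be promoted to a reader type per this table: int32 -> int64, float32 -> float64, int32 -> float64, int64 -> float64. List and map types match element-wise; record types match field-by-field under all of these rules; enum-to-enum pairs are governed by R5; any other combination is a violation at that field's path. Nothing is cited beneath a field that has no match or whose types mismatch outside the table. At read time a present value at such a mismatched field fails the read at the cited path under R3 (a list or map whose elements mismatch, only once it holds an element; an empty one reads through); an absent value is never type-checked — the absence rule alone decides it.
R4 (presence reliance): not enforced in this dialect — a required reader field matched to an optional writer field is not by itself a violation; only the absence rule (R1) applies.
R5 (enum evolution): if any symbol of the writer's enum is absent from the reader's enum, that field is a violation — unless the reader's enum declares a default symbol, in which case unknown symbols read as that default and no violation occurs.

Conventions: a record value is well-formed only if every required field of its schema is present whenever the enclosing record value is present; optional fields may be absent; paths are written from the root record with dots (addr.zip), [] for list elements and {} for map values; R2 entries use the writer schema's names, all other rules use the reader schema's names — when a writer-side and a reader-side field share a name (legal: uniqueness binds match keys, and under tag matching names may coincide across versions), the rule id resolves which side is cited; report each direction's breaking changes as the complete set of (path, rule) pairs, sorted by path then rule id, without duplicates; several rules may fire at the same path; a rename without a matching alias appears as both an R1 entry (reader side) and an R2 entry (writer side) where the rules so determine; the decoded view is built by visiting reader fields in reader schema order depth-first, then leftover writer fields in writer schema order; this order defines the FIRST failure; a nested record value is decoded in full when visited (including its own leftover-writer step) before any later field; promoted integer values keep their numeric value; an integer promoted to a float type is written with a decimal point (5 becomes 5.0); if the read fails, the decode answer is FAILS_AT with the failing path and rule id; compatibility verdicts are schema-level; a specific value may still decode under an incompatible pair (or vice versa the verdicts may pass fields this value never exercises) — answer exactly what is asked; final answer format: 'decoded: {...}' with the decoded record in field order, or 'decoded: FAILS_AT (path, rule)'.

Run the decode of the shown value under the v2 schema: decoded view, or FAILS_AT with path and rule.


in Shipment below, arrows point writer -> reader
decode (reader v2):
  zip := 3 (no value, default fills)
  severity := "MID"
  geo.duration := 12 (int32 -> int64)
  geo.archived := null (not supplied -> null)
  geo.retries := 250 (no value, default fills)
  geo.seq := null (not supplied -> null)
  quantity := -7
  blob := 0x00
  checksum := 0x1A2B
  score := 0.25 (no value, default fills)
  verified := false
  city := "gamma"
  => decoded: {"zip": 3, "severity": "MID", "geo": {"duration": 12, "archived": null, "retries": 250, "seq": null}, "quantity": -7, "blob": 0x00, "checksum": 0x1A2B, "score": 0.25, "verified": false, "city": "gamma"}
checking off the Shipment differences that do not matter here:
  field duration in record Address: type int32 changed to int64 -> affects the rule determinations only; this particular Shipment value decodes identically

decoded: {"zip": 3, "severity": "MID", "geo": {"duration": 12, "archived": null, "retries": 250, "seq": null}, "quantity": -7, "blob": 0x00, "checksum": 0x1A2B, "score": 0.25, "verified": false, "city": "gamma"}


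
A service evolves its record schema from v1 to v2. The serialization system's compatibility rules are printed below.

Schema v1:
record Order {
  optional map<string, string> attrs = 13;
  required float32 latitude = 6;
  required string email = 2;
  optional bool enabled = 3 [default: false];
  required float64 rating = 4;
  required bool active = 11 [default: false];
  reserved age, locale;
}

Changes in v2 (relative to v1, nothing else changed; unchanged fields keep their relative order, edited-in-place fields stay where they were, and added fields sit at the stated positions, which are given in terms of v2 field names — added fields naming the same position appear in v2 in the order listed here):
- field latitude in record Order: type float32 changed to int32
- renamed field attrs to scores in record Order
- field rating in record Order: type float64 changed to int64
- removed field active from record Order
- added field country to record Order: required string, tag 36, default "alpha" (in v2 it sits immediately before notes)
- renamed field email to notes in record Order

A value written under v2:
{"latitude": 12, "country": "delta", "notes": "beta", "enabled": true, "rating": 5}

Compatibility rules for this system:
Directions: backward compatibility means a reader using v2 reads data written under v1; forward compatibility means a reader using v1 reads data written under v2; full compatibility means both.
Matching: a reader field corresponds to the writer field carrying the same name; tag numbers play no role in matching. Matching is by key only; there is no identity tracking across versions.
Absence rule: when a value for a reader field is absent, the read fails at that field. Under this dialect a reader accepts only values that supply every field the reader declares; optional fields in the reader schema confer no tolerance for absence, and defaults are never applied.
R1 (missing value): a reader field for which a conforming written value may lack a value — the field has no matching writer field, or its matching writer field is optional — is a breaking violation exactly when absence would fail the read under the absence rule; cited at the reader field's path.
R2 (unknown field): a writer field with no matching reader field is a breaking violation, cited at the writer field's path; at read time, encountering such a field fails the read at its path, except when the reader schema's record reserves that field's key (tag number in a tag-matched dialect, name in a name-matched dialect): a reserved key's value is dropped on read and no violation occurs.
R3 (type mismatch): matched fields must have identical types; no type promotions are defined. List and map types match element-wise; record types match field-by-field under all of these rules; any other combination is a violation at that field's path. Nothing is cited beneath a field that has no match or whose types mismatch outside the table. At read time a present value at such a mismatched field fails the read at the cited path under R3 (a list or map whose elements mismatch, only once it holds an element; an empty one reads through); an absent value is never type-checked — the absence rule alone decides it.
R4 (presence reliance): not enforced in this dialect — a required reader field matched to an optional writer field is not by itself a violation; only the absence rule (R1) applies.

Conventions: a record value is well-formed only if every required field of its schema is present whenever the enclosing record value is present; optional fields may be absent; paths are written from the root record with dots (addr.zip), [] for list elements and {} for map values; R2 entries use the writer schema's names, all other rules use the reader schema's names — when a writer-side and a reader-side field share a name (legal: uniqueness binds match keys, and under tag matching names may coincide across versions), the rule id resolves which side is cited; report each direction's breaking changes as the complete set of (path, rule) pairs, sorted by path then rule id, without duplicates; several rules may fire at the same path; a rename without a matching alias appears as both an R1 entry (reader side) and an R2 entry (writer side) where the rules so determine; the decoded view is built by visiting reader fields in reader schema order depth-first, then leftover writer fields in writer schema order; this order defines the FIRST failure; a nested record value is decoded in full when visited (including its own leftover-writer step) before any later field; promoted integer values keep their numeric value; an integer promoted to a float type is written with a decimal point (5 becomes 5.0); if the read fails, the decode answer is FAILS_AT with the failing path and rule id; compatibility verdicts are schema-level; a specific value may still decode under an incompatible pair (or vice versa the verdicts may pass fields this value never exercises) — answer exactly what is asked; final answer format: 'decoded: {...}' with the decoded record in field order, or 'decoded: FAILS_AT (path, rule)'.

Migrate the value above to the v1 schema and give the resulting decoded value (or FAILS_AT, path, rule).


the writer's type comes first in each Order pair
decode walk for Order under reader schema v1:
  read fails at attrs under R1 (no fill)
  => FAILS_AT (attrs, R1)
checking off the Order differences that do not matter here:
  field latitude in record Order: type float32 changed to int32 -> matters for Order compatibility verdicts, not for this value's decode
  field rating in record Order: type float64 changed to int64 -> matters for Order compatibility verdicts, not for this value's decode
  removed field active from record Order -> matters for Order compatibility verdicts, not for this value's decode
  added field country to record Order: required string, tag 36, default "alpha" (in v2 it sits immediately before notes) -> matters for Order compatibility verdicts, not for this value's decode
  renamed field email to notes in record Order -> matters for Order compatibility verdicts, not for this value's decode

decoded: FAILS_AT (attrs, R1)
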